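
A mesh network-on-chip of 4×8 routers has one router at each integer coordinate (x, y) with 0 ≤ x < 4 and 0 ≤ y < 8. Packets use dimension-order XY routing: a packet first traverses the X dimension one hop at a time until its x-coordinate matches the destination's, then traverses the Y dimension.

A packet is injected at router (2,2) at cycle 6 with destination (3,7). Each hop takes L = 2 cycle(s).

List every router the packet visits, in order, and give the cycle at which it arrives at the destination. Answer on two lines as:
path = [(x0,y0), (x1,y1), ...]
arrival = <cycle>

path = [(2,2), (3,2), (3,3), (3,4), (3,5), (3,6), (3,7)]
arrival = 18

  0. router=(2,2) cycle=6 (inject)
  1. router=(3,2) cycle=8 dir=E
  2. router=(3,3) cycle=10 dir=N
  3. router=(3,4) cycle=12 dir=N
  4. router=(3,5) cycle=14 dir=N
  5. router=(3,6) cycle=16 dir=N
  6. router=(3,7) cycle=18 dir=N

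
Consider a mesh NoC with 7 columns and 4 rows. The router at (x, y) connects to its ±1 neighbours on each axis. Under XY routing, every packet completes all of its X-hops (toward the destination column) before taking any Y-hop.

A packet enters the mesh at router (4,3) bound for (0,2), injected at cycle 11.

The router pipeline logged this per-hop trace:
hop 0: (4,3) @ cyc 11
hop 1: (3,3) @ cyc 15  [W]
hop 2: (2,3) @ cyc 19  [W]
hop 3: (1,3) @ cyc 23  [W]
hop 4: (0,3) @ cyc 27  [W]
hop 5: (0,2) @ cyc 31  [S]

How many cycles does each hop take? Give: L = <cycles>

L = 4

Δcyc across hop 0→1: 15 − 11 = 4.
Per-hop latency L = Δcyc = 4.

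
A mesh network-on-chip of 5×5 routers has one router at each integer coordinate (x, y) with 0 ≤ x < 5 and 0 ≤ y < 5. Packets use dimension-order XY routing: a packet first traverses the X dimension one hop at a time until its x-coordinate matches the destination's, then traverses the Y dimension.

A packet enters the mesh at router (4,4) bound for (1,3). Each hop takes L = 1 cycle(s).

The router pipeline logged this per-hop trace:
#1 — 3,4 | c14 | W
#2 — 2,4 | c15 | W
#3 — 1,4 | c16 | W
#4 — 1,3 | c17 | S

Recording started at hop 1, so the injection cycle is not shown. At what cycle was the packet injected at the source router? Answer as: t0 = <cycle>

t0 = 13

Hop 1 reached at cycle 14; hop k is at t0 + k·L.
Therefore t0 = 14 − L = 13.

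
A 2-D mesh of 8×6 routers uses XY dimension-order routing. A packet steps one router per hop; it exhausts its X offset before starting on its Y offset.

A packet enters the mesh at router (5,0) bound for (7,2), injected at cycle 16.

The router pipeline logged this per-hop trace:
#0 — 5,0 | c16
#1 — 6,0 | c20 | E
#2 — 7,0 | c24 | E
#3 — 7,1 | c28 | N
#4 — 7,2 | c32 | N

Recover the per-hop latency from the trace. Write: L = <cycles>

Between hops 0 and 1 the cycle counter advances 20 − 16 = 4.
One hop costs L cycles, so L = 4.

L = 4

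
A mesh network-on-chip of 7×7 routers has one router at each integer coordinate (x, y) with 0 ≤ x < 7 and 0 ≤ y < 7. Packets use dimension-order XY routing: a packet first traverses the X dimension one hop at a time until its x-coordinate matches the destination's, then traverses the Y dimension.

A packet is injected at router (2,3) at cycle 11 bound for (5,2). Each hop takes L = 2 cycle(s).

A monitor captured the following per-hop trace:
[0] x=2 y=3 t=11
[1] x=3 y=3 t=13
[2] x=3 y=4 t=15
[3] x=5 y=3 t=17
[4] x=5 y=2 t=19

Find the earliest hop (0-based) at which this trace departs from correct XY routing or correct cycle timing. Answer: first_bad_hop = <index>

  1: Δx=+1 Δy=+0 Δt=2 [ok]
  2: Δx=+0 Δy=+1 Δt=2 [BAD: Y-move but x=3≠5]

first_bad_hop = 2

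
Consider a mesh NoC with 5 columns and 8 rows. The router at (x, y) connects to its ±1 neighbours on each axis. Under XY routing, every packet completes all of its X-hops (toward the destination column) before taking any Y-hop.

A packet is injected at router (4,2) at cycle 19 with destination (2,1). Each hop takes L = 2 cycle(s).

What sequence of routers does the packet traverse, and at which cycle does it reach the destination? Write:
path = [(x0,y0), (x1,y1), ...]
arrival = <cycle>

path = [(4,2), (3,2), (2,2), (2,1)]
arrival = 25

[0] x=4 y=2 t=19
[1] x=3 y=2 t=21 →W
[2] x=2 y=2 t=23 →W
[3] x=2 y=1 t=25 →S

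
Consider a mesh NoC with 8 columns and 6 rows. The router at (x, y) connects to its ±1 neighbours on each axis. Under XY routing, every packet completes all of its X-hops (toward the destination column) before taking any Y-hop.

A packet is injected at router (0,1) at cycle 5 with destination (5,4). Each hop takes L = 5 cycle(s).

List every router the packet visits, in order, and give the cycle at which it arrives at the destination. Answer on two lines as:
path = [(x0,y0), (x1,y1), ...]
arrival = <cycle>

  0. router=(0,1) cycle=5 (inject)
  1. router=(1,1) cycle=10 dir=E
  2. router=(2,1) cycle=15 dir=E
  3. router=(3,1) cycle=20 dir=E
  4. router=(4,1) cycle=25 dir=E
  5. router=(5,1) cycle=30 dir=E
  6. router=(5,2) cycle=35 dir=N
  7. router=(5,3) cycle=40 dir=N
  8. router=(5,4) cycle=45 dir=N

path = [(0,1), (1,1), (2,1), (3,1), (4,1), (5,1), (5,2), (5,3), (5,4)]
arrival = 45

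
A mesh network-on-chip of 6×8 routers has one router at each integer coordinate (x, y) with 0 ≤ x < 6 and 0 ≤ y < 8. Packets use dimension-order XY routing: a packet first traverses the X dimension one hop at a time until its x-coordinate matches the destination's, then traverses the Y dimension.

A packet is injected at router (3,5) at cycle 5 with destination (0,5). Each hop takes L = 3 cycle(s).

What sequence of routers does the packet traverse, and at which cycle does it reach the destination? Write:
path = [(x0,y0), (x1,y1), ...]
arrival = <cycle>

[0] x=3 y=5 t=5
[1] x=2 y=5 t=8 →W
[2] x=1 y=5 t=11 →W
[3] x=0 y=5 t=14 →W

path = [(3,5), (2,5), (1,5), (0,5)]
arrival = 14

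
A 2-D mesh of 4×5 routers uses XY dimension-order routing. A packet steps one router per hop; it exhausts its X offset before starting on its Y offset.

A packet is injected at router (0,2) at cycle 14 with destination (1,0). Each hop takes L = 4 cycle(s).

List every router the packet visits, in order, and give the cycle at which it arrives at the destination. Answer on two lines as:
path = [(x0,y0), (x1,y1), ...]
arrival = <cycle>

hop 0: (0,2) @ cyc 14
hop 1: (1,2) @ cyc 18  [E]
hop 2: (1,1) @ cyc 22  [S]
hop 3: (1,0) @ cyc 26  [S]

path = [(0,2), (1,2), (1,1), (1,0)]
arrival = 26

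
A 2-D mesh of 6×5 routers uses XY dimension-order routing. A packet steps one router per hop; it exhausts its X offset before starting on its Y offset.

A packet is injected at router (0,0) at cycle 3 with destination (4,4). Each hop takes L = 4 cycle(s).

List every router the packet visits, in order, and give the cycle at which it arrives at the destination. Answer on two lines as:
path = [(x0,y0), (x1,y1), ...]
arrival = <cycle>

path = [(0,0), (1,0), (2,0), (3,0), (4,0), (4,1), (4,2), (4,3), (4,4)]
arrival = 35

[0] x=0 y=0 t=3
[1] x=1 y=0 t=7 →E
[2] x=2 y=0 t=11 →E
[3] x=3 y=0 t=15 →E
[4] x=4 y=0 t=19 →E
[5] x=4 y=1 t=23 →N
[6] x=4 y=2 t=27 →N
[7] x=4 y=3 t=31 →N
[8] x=4 y=4 t=35 →N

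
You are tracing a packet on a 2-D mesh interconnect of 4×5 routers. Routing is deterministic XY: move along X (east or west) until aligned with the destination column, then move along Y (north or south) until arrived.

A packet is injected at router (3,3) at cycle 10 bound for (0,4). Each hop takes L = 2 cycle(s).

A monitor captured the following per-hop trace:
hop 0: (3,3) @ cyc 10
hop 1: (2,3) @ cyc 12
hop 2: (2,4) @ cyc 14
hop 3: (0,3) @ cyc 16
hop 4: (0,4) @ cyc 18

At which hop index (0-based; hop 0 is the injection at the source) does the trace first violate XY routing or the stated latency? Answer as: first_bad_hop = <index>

first_bad_hop = 2

check 1→ d=(-1,0) cyc+2: ok
check 2→ d=(0,1) cyc+2: BAD: Y-move but x=2≠0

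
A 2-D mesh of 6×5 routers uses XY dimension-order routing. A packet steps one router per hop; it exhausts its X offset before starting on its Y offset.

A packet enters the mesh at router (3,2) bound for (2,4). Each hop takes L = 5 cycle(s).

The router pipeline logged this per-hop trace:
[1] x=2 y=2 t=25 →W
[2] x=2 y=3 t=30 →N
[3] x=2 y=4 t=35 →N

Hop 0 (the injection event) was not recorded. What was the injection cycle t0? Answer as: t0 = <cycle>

t0 = 20

The first recorded entry is hop 1 at cycle 25.
t0 = cyc[1] − L = 25 − 5 = 20.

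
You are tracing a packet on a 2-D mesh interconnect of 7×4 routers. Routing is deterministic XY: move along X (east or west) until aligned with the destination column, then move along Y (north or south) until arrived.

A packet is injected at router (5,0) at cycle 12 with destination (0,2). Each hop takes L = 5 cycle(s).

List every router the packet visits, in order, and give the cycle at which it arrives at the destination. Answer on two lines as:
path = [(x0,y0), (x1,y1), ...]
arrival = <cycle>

path = [(5,0), (4,0), (3,0), (2,0), (1,0), (0,0), (0,1), (0,2)]
arrival = 47

src (5,0)  cyc=12
W→(4,0)  cyc=17
W→(3,0)  cyc=22
W→(2,0)  cyc=27
W→(1,0)  cyc=32
W→(0,0)  cyc=37
N→(0,1)  cyc=42
N→(0,2)  cyc=47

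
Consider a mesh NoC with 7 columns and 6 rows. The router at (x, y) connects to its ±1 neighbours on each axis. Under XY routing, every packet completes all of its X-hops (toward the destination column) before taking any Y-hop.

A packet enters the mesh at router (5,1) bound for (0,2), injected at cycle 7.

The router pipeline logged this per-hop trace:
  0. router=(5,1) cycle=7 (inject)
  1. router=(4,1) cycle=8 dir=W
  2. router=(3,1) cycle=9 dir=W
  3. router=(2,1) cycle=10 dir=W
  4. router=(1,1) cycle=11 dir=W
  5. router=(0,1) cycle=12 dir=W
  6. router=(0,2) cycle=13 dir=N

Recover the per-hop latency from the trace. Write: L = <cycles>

L = 1

Δcyc across hop 0→1: 8 − 7 = 1.
Per-hop latency L = Δcyc = 1.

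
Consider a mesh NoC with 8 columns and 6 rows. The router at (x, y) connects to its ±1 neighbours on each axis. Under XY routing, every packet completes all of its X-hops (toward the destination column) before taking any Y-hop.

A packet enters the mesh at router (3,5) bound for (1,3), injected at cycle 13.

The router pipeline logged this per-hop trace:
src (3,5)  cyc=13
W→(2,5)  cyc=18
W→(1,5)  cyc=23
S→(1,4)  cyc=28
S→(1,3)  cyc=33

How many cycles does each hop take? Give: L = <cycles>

L = 5

Between hops 0 and 1 the cycle counter advances 18 − 13 = 5.
That increment is L by definition: L = 5.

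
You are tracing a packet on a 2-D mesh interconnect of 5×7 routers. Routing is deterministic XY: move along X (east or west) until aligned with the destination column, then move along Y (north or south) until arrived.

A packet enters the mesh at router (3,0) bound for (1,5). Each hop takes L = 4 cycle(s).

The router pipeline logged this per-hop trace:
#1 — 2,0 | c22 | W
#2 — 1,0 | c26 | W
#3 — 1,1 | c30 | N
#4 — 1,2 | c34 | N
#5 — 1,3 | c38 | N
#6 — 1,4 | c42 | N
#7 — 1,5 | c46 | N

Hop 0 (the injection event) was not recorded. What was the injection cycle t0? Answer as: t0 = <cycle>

cyc[1] = 22 and cyc[k] = t0 + k·L for every k.
Subtract one hop: t0 = 22 − 4 = 18.

t0 = 18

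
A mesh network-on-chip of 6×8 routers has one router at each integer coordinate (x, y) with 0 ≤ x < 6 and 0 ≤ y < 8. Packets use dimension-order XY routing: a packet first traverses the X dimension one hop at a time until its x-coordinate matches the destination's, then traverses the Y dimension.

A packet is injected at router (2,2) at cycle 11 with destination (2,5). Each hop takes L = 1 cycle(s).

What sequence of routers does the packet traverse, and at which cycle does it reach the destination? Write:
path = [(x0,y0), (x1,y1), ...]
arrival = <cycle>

[0] x=2 y=2 t=11
[1] x=2 y=3 t=12 →N
[2] x=2 y=4 t=13 →N
[3] x=2 y=5 t=14 →N

path = [(2,2), (2,3), (2,4), (2,5)]
arrival = 14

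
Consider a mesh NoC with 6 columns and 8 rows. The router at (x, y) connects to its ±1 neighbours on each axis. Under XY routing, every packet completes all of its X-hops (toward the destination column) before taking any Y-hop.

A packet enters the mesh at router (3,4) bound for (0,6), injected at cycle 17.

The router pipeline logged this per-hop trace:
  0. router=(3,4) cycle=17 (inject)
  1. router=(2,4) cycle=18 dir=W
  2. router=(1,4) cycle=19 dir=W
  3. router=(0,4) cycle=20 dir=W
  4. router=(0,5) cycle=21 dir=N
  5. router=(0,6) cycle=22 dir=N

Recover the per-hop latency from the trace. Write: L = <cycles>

L = 1

Between hops 0 and 1 the cycle counter advances 18 − 17 = 1.
That increment is L by definition: L = 1.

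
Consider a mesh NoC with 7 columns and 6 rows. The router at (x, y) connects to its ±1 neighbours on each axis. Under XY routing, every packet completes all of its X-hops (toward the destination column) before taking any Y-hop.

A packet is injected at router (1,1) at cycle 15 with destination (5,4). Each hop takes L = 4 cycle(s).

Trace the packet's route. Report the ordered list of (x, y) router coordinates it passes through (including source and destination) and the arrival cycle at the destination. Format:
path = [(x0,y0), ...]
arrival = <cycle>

[0] x=1 y=1 t=15
[1] x=2 y=1 t=19 →E
[2] x=3 y=1 t=23 →E
[3] x=4 y=1 t=27 →E
[4] x=5 y=1 t=31 →E
[5] x=5 y=2 t=35 →N
[6] x=5 y=3 t=39 →N
[7] x=5 y=4 t=43 →N

path = [(1,1), (2,1), (3,1), (4,1), (5,1), (5,2), (5,3), (5,4)]
arrival = 43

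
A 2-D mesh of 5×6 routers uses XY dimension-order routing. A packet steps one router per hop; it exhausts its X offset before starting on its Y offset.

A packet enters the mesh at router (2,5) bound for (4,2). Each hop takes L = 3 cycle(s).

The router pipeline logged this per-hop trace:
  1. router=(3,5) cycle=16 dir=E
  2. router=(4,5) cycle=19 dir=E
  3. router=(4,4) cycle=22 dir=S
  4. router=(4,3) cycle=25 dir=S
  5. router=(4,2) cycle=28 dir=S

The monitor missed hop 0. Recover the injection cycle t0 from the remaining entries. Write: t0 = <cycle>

Hop 1 reached at cycle 16; hop k is at t0 + k·L.
Subtract one hop: t0 = 16 − 3 = 13.

t0 = 13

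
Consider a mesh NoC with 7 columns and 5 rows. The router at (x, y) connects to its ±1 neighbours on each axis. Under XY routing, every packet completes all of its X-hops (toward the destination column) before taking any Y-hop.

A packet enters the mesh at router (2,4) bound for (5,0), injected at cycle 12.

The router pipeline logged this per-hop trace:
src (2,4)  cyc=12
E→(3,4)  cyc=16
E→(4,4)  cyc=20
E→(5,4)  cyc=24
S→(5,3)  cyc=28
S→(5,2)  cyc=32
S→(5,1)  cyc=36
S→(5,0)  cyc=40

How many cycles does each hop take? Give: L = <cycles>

cyc[1] − cyc[0] = 16 − 12 = 4.
Each hop adds L, hence L = 4.

L = 4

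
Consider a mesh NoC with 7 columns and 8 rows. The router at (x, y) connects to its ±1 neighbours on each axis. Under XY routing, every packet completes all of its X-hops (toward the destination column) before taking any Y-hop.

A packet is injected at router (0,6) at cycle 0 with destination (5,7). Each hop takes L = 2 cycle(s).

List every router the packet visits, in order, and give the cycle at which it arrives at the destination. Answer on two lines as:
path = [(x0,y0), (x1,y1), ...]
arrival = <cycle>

path = [(0,6), (1,6), (2,6), (3,6), (4,6), (5,6), (5,7)]
arrival = 12

[0] x=0 y=6 t=0
[1] x=1 y=6 t=2 →E
[2] x=2 y=6 t=4 →E
[3] x=3 y=6 t=6 →E
[4] x=4 y=6 t=8 →E
[5] x=5 y=6 t=10 →E
[6] x=5 y=7 t=12 →N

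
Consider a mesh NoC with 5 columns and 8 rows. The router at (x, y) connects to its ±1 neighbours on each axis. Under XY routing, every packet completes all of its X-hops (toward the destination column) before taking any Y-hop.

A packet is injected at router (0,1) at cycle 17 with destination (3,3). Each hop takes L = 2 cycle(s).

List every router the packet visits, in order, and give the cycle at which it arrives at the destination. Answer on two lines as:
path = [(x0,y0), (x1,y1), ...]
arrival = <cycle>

src (0,1)  cyc=17
E→(1,1)  cyc=19
E→(2,1)  cyc=21
E→(3,1)  cyc=23
N→(3,2)  cyc=25
N→(3,3)  cyc=27

path = [(0,1), (1,1), (2,1), (3,1), (3,2), (3,3)]
arrival = 27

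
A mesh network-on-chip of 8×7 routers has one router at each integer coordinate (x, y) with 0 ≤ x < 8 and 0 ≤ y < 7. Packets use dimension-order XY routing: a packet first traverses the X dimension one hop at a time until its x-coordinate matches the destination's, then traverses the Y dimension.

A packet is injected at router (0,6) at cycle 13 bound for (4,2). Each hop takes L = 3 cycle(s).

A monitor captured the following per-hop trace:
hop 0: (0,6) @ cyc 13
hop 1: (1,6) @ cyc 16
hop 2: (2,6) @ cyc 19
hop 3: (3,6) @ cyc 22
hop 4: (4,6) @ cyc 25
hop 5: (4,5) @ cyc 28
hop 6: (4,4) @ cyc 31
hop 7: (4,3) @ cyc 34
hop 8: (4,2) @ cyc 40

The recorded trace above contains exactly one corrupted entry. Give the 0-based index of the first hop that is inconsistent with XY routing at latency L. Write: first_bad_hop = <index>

first_bad_hop = 8

check 1→ d=(1,0) cyc+3: ok
check 2→ d=(1,0) cyc+3: ok
check 3→ d=(1,0) cyc+3: ok
check 4→ d=(1,0) cyc+3: ok
check 5→ d=(0,-1) cyc+3: ok
check 6→ d=(0,-1) cyc+3: ok
check 7→ d=(0,-1) cyc+3: ok
check 8→ d=(0,-1) cyc+6: BAD: Δcyc=6≠L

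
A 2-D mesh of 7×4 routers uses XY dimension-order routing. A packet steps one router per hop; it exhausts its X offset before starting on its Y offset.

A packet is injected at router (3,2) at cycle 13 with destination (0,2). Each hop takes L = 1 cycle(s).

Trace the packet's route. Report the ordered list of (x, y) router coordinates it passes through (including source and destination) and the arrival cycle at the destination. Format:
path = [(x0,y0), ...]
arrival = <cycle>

path = [(3,2), (2,2), (1,2), (0,2)]
arrival = 16

hop 0: (3,2) @ cyc 13
hop 1: (2,2) @ cyc 14  [W]
hop 2: (1,2) @ cyc 15  [W]
hop 3: (0,2) @ cyc 16  [W]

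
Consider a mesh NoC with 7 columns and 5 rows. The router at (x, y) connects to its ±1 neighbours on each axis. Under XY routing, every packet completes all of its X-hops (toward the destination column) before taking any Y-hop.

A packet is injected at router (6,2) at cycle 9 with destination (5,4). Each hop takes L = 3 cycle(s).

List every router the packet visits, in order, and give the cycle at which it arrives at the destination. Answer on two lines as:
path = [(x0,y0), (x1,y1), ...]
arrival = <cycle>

path = [(6,2), (5,2), (5,3), (5,4)]
arrival = 18

[0] x=6 y=2 t=9
[1] x=5 y=2 t=12 →W
[2] x=5 y=3 t=15 →N
[3] x=5 y=4 t=18 →N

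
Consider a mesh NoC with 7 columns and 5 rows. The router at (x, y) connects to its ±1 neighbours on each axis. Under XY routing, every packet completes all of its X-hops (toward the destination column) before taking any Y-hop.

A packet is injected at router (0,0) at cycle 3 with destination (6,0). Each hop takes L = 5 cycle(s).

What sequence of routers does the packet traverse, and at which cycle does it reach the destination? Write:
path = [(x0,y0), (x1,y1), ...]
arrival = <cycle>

path = [(0,0), (1,0), (2,0), (3,0), (4,0), (5,0), (6,0)]
arrival = 33

  0. router=(0,0) cycle=3 (inject)
  1. router=(1,0) cycle=8 dir=E
  2. router=(2,0) cycle=13 dir=E
  3. router=(3,0) cycle=18 dir=E
  4. router=(4,0) cycle=23 dir=E
  5. router=(5,0) cycle=28 dir=E
  6. router=(6,0) cycle=33 dir=E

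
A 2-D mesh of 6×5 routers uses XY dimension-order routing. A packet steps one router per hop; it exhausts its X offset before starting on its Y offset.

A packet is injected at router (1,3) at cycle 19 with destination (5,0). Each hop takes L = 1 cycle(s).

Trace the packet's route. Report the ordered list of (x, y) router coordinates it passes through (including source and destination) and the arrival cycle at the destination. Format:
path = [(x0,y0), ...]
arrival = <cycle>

path = [(1,3), (2,3), (3,3), (4,3), (5,3), (5,2), (5,1), (5,0)]
arrival = 26

src (1,3)  cyc=19
E→(2,3)  cyc=20
E→(3,3)  cyc=21
E→(4,3)  cyc=22
E→(5,3)  cyc=23
S→(5,2)  cyc=24
S→(5,1)  cyc=25
S→(5,0)  cyc=26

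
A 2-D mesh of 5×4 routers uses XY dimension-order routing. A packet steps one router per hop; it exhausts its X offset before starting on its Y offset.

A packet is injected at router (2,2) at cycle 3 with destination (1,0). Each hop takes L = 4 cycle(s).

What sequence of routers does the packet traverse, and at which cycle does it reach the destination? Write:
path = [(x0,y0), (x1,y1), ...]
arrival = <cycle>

path = [(2,2), (1,2), (1,1), (1,0)]
arrival = 15

hop 0: (2,2) @ cyc 3
hop 1: (1,2) @ cyc 7  [W]
hop 2: (1,1) @ cyc 11  [S]
hop 3: (1,0) @ cyc 15  [S]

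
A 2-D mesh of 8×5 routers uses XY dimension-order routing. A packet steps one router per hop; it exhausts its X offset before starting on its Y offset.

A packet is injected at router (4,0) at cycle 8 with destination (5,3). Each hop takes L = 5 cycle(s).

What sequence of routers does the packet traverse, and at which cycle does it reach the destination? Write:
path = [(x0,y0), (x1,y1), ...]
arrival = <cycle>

t=8: at (4,0)
t=13: at (5,0) after E
t=18: at (5,1) after N
t=23: at (5,2) after N
t=28: at (5,3) after N

path = [(4,0), (5,0), (5,1), (5,2), (5,3)]
arrival = 28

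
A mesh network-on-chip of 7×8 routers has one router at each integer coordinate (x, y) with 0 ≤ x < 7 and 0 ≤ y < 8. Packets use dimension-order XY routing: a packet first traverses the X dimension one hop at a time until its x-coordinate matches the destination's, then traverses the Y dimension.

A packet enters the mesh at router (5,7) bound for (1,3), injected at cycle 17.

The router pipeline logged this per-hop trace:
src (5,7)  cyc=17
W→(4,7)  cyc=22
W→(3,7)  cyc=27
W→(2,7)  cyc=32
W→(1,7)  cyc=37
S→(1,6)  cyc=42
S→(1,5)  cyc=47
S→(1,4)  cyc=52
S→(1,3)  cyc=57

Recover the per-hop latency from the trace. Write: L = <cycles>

Between hops 0 and 1 the cycle counter advances 22 − 17 = 5.
That increment is L by definition: L = 5.

L = 5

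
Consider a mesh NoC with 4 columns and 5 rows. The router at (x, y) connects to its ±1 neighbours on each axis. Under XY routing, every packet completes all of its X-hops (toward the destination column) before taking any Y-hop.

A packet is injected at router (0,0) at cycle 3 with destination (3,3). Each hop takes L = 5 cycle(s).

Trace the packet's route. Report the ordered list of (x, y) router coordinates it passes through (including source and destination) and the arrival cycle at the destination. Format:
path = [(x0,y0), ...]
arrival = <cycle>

path = [(0,0), (1,0), (2,0), (3,0), (3,1), (3,2), (3,3)]
arrival = 33

t=3: at (0,0)
t=8: at (1,0) after E
t=13: at (2,0) after E
t=18: at (3,0) after E
t=23: at (3,1) after N
t=28: at (3,2) after N
t=33: at (3,3) after N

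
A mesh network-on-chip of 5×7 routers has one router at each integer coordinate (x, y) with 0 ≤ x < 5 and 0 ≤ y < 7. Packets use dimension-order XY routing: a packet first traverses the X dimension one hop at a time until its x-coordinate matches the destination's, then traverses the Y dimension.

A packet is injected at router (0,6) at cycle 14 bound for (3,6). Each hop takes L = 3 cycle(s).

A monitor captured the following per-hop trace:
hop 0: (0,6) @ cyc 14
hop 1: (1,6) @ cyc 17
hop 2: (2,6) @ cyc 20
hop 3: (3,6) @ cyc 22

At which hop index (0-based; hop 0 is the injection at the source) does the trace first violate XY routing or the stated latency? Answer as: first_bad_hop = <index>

hop 1: step (+1,+0), +3 cyc — ok
hop 2: step (+1,+0), +3 cyc — ok
hop 3: step (+1,+0), +2 cyc — BAD: Δcyc=2≠L

first_bad_hop = 3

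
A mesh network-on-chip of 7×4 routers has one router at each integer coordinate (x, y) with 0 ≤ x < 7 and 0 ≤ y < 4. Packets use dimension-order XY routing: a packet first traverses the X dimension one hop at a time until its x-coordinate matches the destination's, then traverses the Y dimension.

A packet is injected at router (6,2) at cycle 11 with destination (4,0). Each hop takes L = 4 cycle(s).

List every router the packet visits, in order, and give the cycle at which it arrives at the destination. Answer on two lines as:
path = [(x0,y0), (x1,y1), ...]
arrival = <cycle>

hop 0: (6,2) @ cyc 11
hop 1: (5,2) @ cyc 15  [W]
hop 2: (4,2) @ cyc 19  [W]
hop 3: (4,1) @ cyc 23  [S]
hop 4: (4,0) @ cyc 27  [S]

path = [(6,2), (5,2), (4,2), (4,1), (4,0)]
arrival = 27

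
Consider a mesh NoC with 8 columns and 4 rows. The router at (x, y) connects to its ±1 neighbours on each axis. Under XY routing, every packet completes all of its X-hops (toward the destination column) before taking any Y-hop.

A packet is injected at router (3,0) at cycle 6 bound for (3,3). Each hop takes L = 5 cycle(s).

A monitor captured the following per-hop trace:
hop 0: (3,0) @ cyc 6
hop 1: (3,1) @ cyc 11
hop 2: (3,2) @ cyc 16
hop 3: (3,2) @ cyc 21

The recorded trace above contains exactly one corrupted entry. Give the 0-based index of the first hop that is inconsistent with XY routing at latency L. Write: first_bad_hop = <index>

first_bad_hop = 3

check 1→ d=(0,1) cyc+5: ok
check 2→ d=(0,1) cyc+5: ok
check 3→ d=(0,0) cyc+5: BAD: non-unit step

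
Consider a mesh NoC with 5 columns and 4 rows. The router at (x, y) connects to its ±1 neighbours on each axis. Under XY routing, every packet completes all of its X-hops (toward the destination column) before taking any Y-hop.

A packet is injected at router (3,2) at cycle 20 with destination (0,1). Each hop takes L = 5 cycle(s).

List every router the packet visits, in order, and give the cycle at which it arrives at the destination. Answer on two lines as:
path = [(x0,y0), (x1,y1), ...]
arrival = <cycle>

src (3,2)  cyc=20
W→(2,2)  cyc=25
W→(1,2)  cyc=30
W→(0,2)  cyc=35
S→(0,1)  cyc=40

path = [(3,2), (2,2), (1,2), (0,2), (0,1)]
arrival = 40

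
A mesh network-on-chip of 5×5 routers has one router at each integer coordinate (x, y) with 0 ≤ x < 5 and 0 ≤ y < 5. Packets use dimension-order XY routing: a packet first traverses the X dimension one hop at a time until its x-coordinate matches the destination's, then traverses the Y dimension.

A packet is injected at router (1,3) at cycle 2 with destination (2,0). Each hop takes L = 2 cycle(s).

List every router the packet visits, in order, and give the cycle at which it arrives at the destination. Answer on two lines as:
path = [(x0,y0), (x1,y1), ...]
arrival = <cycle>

path = [(1,3), (2,3), (2,2), (2,1), (2,0)]
arrival = 10

t=2: at (1,3)
t=4: at (2,3) after E
t=6: at (2,2) after S
t=8: at (2,1) after S
t=10: at (2,0) after S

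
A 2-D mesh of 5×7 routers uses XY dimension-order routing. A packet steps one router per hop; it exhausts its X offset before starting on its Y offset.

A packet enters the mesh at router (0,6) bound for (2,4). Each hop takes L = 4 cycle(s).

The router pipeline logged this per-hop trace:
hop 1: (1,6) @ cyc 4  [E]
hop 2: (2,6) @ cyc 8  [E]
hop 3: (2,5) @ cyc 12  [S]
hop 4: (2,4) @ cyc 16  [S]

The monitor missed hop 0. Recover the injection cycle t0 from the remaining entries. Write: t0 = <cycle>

Hop 1 reached at cycle 4; hop k is at t0 + k·L.
Subtract one hop: t0 = 4 − 4 = 0.

t0 = 0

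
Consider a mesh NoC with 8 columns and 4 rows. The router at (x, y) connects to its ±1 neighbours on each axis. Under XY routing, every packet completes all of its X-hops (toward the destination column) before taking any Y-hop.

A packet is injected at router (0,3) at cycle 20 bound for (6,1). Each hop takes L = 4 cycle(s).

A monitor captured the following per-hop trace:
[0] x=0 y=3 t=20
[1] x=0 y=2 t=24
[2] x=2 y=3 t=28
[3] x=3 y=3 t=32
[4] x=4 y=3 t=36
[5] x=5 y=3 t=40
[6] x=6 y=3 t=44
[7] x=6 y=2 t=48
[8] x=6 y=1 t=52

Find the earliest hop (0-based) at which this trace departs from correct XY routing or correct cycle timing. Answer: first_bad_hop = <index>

first_bad_hop = 1

check 1→ d=(0,-1) cyc+4: BAD: Y-move but x=0≠6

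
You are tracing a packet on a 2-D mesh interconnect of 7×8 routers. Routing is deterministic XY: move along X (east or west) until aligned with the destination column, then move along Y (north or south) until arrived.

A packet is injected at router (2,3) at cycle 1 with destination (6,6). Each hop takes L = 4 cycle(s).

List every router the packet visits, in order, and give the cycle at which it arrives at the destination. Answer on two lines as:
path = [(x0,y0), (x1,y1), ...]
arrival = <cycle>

path = [(2,3), (3,3), (4,3), (5,3), (6,3), (6,4), (6,5), (6,6)]
arrival = 29

#0 — 2,3 | c1
#1 — 3,3 | c5 | E
#2 — 4,3 | c9 | E
#3 — 5,3 | c13 | E
#4 — 6,3 | c17 | E
#5 — 6,4 | c21 | N
#6 — 6,5 | c25 | N
#7 — 6,6 | c29 | N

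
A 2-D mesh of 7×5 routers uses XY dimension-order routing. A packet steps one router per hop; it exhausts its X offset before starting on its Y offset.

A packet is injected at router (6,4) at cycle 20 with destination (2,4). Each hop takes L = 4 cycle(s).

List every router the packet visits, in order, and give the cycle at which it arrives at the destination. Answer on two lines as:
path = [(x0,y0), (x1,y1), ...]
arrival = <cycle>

t=20: at (6,4)
t=24: at (5,4) after W
t=28: at (4,4) after W
t=32: at (3,4) after W
t=36: at (2,4) after W

path = [(6,4), (5,4), (4,4), (3,4), (2,4)]
arrival = 36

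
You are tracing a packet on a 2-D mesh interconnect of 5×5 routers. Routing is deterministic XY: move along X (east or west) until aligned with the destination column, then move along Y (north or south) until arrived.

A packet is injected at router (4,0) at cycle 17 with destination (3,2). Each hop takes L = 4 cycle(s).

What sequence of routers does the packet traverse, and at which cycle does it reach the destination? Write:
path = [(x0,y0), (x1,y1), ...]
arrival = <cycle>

t=17: at (4,0)
t=21: at (3,0) after W
t=25: at (3,1) after N
t=29: at (3,2) after N

path = [(4,0), (3,0), (3,1), (3,2)]
arrival = 29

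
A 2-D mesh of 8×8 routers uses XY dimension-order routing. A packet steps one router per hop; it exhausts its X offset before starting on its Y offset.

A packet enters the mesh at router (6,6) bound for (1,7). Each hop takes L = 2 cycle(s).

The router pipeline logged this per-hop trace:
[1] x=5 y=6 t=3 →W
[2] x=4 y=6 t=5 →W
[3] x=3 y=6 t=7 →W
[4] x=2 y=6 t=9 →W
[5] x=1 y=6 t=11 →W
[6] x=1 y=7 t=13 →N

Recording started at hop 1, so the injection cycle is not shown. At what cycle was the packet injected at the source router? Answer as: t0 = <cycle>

t0 = 1

cyc[1] = 3 and cyc[k] = t0 + k·L for every k.
t0 = cyc[1] − L = 3 − 2 = 1.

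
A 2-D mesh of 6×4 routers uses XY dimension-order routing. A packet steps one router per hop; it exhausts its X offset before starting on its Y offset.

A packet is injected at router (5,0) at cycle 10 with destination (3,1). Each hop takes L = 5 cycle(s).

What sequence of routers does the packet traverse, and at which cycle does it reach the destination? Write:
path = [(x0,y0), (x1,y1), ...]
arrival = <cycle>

path = [(5,0), (4,0), (3,0), (3,1)]
arrival = 25

hop 0: (5,0) @ cyc 10
hop 1: (4,0) @ cyc 15  [W]
hop 2: (3,0) @ cyc 20  [W]
hop 3: (3,1) @ cyc 25  [N]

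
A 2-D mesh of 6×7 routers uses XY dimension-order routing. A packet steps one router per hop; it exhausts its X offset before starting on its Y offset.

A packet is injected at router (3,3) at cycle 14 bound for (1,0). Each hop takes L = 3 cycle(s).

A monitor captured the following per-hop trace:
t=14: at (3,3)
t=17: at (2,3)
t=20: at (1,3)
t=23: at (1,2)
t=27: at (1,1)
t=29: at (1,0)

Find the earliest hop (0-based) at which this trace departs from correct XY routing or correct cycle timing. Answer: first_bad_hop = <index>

check 1→ d=(-1,0) cyc+3: ok
check 2→ d=(-1,0) cyc+3: ok
check 3→ d=(0,-1) cyc+3: ok
check 4→ d=(0,-1) cyc+4: BAD: Δcyc=4≠L

first_bad_hop = 4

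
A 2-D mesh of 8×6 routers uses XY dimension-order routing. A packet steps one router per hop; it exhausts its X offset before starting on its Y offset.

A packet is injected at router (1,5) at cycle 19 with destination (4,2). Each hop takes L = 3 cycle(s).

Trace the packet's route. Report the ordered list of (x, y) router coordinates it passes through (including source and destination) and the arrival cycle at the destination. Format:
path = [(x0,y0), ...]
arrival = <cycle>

  0. router=(1,5) cycle=19 (inject)
  1. router=(2,5) cycle=22 dir=E
  2. router=(3,5) cycle=25 dir=E
  3. router=(4,5) cycle=28 dir=E
  4. router=(4,4) cycle=31 dir=S
  5. router=(4,3) cycle=34 dir=S
  6. router=(4,2) cycle=37 dir=S

path = [(1,5), (2,5), (3,5), (4,5), (4,4), (4,3), (4,2)]
arrival = 37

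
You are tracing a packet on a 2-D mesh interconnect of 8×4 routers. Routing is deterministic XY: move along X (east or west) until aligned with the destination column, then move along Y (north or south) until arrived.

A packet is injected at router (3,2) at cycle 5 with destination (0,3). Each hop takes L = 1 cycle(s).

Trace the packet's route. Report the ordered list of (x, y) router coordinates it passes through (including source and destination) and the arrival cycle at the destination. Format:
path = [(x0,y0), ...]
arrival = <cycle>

path = [(3,2), (2,2), (1,2), (0,2), (0,3)]
arrival = 9

[0] x=3 y=2 t=5
[1] x=2 y=2 t=6 →W
[2] x=1 y=2 t=7 →W
[3] x=0 y=2 t=8 →W
[4] x=0 y=3 t=9 →N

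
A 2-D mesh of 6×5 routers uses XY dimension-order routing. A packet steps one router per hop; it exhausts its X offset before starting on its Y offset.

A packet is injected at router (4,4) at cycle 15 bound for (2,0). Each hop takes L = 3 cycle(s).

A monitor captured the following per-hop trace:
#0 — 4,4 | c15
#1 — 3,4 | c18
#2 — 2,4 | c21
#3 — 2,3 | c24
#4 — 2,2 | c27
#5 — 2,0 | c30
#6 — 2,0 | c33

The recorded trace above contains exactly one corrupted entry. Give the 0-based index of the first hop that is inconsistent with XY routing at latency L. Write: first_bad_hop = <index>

first_bad_hop = 5

hop 1: step (-1,+0), +3 cyc — ok
hop 2: step (-1,+0), +3 cyc — ok
hop 3: step (+0,-1), +3 cyc — ok
hop 4: step (+0,-1), +3 cyc — ok
hop 5: step (+0,-2), +3 cyc — BAD: non-unit step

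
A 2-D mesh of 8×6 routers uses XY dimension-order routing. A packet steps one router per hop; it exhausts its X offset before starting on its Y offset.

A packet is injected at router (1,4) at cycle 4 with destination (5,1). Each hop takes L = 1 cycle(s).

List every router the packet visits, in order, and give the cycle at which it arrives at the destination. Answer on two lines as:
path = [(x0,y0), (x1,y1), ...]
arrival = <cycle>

src (1,4)  cyc=4
E→(2,4)  cyc=5
E→(3,4)  cyc=6
E→(4,4)  cyc=7
E→(5,4)  cyc=8
S→(5,3)  cyc=9
S→(5,2)  cyc=10
S→(5,1)  cyc=11

path = [(1,4), (2,4), (3,4), (4,4), (5,4), (5,3), (5,2), (5,1)]
arrival = 11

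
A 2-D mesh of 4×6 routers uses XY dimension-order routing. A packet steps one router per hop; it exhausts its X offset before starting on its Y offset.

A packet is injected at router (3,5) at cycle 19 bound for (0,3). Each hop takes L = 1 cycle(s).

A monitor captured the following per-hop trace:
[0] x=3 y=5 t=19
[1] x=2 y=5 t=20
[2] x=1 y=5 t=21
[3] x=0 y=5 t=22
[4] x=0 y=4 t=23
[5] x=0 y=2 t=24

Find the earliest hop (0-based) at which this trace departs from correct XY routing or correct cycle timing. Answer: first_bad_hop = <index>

first_bad_hop = 5

[1] (-1,+0) / 1c ⇒ ok
[2] (-1,+0) / 1c ⇒ ok
[3] (-1,+0) / 1c ⇒ ok
[4] (+0,-1) / 1c ⇒ ok
[5] (+0,-2) / 1c ⇒ BAD: non-unit step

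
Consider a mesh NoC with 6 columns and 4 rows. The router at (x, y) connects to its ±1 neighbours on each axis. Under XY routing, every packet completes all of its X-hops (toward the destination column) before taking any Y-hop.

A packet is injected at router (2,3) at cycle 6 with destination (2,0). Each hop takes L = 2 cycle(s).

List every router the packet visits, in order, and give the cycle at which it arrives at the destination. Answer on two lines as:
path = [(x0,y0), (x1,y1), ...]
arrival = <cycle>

t=6: at (2,3)
t=8: at (2,2) after S
t=10: at (2,1) after S
t=12: at (2,0) after S

path = [(2,3), (2,2), (2,1), (2,0)]
arrival = 12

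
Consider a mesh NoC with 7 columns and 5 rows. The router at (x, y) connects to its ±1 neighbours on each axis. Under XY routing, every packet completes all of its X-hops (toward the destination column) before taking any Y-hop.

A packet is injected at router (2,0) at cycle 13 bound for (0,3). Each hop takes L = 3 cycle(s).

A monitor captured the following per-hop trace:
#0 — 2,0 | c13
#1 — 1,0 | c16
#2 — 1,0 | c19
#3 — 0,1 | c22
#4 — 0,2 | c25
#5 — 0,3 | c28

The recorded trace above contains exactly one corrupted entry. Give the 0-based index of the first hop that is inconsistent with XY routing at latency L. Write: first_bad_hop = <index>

[1] (-1,+0) / 3c ⇒ ok
[2] (+0,+0) / 3c ⇒ BAD: non-unit step

first_bad_hop = 2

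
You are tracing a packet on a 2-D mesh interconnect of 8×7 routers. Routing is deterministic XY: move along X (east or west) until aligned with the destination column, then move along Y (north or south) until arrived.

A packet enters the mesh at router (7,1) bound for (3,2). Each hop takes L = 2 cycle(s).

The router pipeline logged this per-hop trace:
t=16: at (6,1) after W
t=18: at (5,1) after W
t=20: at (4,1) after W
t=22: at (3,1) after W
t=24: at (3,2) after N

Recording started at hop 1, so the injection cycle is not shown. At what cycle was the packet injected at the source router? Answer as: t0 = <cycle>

t0 = 14

At hop 1 the cycle is 16; in general cyc_k = t0 + kL.
Subtract one hop: t0 = 16 − 2 = 14.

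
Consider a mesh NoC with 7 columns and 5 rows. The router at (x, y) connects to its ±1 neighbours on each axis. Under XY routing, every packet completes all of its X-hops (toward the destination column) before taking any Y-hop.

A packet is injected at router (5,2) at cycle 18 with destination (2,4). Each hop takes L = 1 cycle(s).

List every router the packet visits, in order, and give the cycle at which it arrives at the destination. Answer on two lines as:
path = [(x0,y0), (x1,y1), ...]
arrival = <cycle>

[0] x=5 y=2 t=18
[1] x=4 y=2 t=19 →W
[2] x=3 y=2 t=20 →W
[3] x=2 y=2 t=21 →W
[4] x=2 y=3 t=22 →N
[5] x=2 y=4 t=23 →N

path = [(5,2), (4,2), (3,2), (2,2), (2,3), (2,4)]
arrival = 23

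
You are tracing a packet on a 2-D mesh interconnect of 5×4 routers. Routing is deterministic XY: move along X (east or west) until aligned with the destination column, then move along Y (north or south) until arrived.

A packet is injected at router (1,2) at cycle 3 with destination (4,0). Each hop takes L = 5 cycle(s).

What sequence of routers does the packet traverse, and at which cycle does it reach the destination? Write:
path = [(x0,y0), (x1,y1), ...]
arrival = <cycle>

  0. router=(1,2) cycle=3 (inject)
  1. router=(2,2) cycle=8 dir=E
  2. router=(3,2) cycle=13 dir=E
  3. router=(4,2) cycle=18 dir=E
  4. router=(4,1) cycle=23 dir=S
  5. router=(4,0) cycle=28 dir=S

path = [(1,2), (2,2), (3,2), (4,2), (4,1), (4,0)]
arrival = 28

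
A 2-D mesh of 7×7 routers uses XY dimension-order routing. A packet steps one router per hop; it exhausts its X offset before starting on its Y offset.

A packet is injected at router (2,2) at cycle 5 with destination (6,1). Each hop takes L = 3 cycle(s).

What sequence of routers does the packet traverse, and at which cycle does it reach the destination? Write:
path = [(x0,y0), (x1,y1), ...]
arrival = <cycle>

path = [(2,2), (3,2), (4,2), (5,2), (6,2), (6,1)]
arrival = 20

t=5: at (2,2)
t=8: at (3,2) after E
t=11: at (4,2) after E
t=14: at (5,2) after E
t=17: at (6,2) after E
t=20: at (6,1) after S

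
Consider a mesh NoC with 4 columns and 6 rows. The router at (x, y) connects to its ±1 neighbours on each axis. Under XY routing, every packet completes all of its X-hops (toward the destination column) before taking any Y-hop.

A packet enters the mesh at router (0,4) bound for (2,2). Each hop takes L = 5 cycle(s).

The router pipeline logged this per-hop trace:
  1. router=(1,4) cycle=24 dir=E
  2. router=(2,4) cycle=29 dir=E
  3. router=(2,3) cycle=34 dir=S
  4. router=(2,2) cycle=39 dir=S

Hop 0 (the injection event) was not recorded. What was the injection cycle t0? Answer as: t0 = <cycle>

t0 = 19

cyc[1] = 24 and cyc[k] = t0 + k·L for every k.
t0 = cyc[1] − L = 24 − 5 = 19.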